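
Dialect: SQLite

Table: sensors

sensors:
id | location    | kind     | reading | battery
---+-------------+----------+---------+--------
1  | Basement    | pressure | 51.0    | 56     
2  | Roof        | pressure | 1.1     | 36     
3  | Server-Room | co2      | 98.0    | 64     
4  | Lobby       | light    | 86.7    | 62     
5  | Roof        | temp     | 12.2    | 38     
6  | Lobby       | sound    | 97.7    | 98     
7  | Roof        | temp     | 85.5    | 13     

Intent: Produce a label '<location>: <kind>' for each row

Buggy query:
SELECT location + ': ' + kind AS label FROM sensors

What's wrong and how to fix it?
Bug: SQLite uses || for string concatenation; + coerces text to numbers (yielding 0)

Fix: Use the || operator for string concatenation

Corrected query:
SELECT location || ': ' || kind AS label FROM sensors

Result:
label             
------------------
Basement: pressure
Roof: pressure    
Server-Room: co2  
Lobby: light      
Roof: temp        
Lobby: sound      
Roof: temp        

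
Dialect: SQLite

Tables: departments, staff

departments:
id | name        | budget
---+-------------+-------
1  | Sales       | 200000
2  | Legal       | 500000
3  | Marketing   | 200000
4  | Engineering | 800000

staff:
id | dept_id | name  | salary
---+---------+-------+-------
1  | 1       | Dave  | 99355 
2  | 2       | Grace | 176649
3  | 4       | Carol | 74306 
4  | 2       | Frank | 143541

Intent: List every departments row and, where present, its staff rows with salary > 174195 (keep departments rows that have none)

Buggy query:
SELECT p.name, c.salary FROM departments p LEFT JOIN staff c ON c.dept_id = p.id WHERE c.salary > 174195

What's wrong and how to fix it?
Bug: Filtering c.salary in WHERE discards the NULL rows produced by LEFT JOIN, turning it into an inner join

Fix: Put 'c.salary > 174195' in the JOIN's ON clause instead of WHERE

Corrected query:
SELECT p.name, c.salary FROM departments p LEFT JOIN staff c ON c.dept_id = p.id AND c.salary > 174195

Result:
name        | salary
------------+-------
Sales       | NULL  
Legal       | 176649
Marketing   | NULL  
Engineering | NULL  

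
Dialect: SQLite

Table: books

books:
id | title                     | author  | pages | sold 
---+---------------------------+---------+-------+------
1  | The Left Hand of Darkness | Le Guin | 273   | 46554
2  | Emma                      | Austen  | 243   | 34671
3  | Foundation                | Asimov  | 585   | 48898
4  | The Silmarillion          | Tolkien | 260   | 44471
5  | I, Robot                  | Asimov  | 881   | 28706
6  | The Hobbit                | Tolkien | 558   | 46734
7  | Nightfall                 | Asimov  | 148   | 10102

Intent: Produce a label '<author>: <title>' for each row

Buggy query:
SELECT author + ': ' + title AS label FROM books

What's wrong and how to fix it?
Bug: SQLite uses || for string concatenation; + coerces text to numbers (yielding 0)

Fix: Use the || operator for string concatenation

Corrected query:
SELECT author || ': ' || title AS label FROM books

Result:
label                             
----------------------------------
Le Guin: The Left Hand of Darkness
Austen: Emma                      
Asimov: Foundation                
Tolkien: The Silmarillion         
Asimov: I, Robot                  
Tolkien: The Hobbit               
Asimov: Nightfall                 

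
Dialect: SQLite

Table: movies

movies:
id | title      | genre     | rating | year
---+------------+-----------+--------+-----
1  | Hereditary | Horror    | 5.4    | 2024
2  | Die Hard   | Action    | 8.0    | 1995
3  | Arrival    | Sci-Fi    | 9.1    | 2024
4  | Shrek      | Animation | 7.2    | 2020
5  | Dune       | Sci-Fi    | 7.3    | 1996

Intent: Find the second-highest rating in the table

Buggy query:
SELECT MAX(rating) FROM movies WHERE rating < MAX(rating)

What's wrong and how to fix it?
Bug: MAX(rating) on the right of the comparison is an aggregate-in-WHERE error

Fix: Compute the overall MAX in a subquery, then take MAX of rows below it

Corrected query:
SELECT MAX(rating) FROM movies WHERE rating < (SELECT MAX(rating) FROM movies)

Result:
MAX(rating)
-----------
8          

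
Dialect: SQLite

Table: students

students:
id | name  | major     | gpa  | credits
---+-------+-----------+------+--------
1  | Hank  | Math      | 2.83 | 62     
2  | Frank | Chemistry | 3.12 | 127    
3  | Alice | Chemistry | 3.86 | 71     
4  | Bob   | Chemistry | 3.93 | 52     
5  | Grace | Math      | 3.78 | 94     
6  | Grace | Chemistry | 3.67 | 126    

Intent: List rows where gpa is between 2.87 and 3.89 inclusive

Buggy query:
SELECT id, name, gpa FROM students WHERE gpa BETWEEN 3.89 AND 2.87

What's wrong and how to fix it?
Bug: BETWEEN expects the lower bound first; with 3.89 AND 2.87 the range is empty

Fix: Swap the bounds so the smaller value comes first

Corrected query:
SELECT id, name, gpa FROM students WHERE gpa BETWEEN 2.87 AND 3.89

Result:
id | name  | gpa 
---+-------+-----
2  | Frank | 3.12
3  | Alice | 3.86
5  | Grace | 3.78
6  | Grace | 3.67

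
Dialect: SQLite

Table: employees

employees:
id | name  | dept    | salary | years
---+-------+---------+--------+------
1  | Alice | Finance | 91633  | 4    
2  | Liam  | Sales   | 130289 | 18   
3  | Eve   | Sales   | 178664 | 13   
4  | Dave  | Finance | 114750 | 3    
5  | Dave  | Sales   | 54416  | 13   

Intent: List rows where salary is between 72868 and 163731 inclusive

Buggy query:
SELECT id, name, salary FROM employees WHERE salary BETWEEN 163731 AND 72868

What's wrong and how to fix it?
Bug: The bounds are reversed; BETWEEN a AND b requires a <= b to match anything

Fix: Write BETWEEN 72868 AND 163731

Corrected query:
SELECT id, name, salary FROM employees WHERE salary BETWEEN 72868 AND 163731

Result:
id | name  | salary
---+-------+-------
1  | Alice | 91633 
2  | Liam  | 130289
4  | Dave  | 114750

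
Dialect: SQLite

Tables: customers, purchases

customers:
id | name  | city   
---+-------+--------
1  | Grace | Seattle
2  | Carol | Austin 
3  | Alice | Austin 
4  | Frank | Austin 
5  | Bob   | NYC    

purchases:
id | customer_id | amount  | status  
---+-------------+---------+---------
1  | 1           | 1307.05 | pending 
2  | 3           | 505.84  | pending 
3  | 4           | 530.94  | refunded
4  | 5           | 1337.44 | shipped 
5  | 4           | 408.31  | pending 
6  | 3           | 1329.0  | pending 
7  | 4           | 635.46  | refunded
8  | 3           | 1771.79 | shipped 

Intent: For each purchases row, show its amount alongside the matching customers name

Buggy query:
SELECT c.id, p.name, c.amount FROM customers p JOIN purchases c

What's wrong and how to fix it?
Bug: Missing join condition: each purchases row is matched to all customers rows instead of just its own

Fix: Specify the join condition linking the foreign key to the parent id

Corrected query:
SELECT c.id, p.name, c.amount FROM customers p JOIN purchases c ON c.customer_id = p.id

Result:
id | name  | amount 
---+-------+--------
1  | Grace | 1307.05
2  | Alice | 505.84 
3  | Frank | 530.94 
4  | Bob   | 1337.44
5  | Frank | 408.31 
6  | Alice | 1329   
7  | Frank | 635.46 
8  | Alice | 1771.79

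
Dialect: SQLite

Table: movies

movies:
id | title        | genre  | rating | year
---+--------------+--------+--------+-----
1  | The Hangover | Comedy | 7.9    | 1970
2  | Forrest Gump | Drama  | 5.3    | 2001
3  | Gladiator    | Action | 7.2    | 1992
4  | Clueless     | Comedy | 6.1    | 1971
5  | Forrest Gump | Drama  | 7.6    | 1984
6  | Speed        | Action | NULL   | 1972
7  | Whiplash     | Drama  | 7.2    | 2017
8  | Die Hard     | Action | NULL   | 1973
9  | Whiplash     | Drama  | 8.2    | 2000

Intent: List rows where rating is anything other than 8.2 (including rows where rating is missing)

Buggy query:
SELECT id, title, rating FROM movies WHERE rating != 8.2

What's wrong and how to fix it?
Bug: 'rating != 8.2' is unknown when rating is NULL, so NULL rows are silently excluded

Fix: Add an explicit OR rating IS NULL to include the missing-value rows

Corrected query:
SELECT id, title, rating FROM movies WHERE rating != 8.2 OR rating IS NULL

Result:
id | title        | rating
---+--------------+-------
1  | The Hangover | 7.9   
2  | Forrest Gump | 5.3   
3  | Gladiator    | 7.2   
4  | Clueless     | 6.1   
5  | Forrest Gump | 7.6   
6  | Speed        | NULL  
7  | Whiplash     | 7.2   
8  | Die Hard     | NULL  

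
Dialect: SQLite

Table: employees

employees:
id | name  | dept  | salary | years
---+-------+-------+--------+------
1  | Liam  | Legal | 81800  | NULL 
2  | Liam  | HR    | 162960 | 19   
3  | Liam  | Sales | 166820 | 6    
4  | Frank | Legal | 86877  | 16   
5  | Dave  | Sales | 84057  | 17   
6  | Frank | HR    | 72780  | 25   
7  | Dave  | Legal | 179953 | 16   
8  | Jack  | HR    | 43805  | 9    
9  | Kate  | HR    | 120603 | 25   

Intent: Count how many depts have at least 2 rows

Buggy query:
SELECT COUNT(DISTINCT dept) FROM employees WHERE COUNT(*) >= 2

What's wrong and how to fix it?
Bug: COUNT(*) cannot appear in WHERE; the per-group count doesn't exist yet

Fix: Use a subquery that GROUPs and filters with HAVING, then count its rows

Corrected query:
SELECT COUNT(*) FROM (SELECT dept FROM employees GROUP BY dept HAVING COUNT(*) >= 2)

Result:
COUNT(*)
--------
3       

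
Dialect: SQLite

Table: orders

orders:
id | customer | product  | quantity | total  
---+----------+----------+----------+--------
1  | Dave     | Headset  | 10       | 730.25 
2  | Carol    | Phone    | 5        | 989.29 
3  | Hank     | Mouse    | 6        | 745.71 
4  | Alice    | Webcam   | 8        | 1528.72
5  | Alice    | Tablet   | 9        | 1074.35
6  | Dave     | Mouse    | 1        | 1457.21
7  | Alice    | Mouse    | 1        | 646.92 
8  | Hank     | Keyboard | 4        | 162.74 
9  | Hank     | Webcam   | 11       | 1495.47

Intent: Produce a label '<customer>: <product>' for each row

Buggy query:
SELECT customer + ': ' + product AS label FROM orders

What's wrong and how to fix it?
Bug: SQLite uses || for string concatenation; + coerces text to numbers (yielding 0)

Fix: Use the || operator for string concatenation

Corrected query:
SELECT customer || ': ' || product AS label FROM orders

Result:
label         
--------------
Dave: Headset 
Carol: Phone  
Hank: Mouse   
Alice: Webcam 
Alice: Tablet 
Dave: Mouse   
Alice: Mouse  
Hank: Keyboard
Hank: Webcam  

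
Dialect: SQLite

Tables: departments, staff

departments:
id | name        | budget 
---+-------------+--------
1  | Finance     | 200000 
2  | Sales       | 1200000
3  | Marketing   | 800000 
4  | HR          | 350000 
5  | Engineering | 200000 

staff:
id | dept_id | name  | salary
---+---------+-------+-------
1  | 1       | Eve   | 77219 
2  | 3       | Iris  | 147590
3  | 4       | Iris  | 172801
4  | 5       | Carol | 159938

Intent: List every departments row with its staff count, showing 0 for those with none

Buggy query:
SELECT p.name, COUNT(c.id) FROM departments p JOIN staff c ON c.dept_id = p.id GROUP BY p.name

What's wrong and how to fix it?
Bug: INNER JOIN drops departments rows that have no matching staff rows

Fix: Use LEFT JOIN so parents without children still appear (COUNT(c.id) gives 0)

Corrected query:
SELECT p.name, COUNT(c.id) FROM departments p LEFT JOIN staff c ON c.dept_id = p.id GROUP BY p.name

Result:
name        | COUNT(c.id)
------------+------------
Engineering | 1          
Finance     | 1          
HR          | 1          
Marketing   | 1          
Sales       | 0          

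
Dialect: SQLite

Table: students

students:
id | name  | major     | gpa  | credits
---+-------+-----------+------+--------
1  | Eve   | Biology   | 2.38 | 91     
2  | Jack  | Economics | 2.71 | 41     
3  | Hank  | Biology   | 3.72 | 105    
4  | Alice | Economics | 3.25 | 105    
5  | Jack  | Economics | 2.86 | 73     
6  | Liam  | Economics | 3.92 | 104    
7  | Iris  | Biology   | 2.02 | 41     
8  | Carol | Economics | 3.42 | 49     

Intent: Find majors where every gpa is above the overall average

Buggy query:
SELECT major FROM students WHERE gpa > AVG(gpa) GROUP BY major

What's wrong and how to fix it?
Bug: WHERE evaluates per row before aggregation, so AVG() is unavailable

Fix: Use a subquery for AVG and a HAVING MIN(...) filter so the condition holds for every row in the group

Corrected query:
SELECT major FROM students GROUP BY major HAVING MIN(gpa) > (SELECT AVG(gpa) FROM students)

Result:
(no rows)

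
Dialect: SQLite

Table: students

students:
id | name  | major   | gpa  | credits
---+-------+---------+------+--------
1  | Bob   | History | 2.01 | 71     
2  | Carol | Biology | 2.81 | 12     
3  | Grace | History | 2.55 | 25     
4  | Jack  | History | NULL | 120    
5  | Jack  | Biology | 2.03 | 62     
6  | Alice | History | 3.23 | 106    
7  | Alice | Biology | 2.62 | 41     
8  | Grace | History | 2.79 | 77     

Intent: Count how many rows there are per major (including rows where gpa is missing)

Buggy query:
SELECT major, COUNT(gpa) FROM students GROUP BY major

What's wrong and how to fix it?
Bug: COUNT(gpa) skips NULLs, so groups with missing gpa are undercounted

Fix: Replace COUNT(gpa) with COUNT(*)

Corrected query:
SELECT major, COUNT(*) FROM students GROUP BY major

Result:
major   | COUNT(*)
--------+---------
Biology | 3       
History | 5       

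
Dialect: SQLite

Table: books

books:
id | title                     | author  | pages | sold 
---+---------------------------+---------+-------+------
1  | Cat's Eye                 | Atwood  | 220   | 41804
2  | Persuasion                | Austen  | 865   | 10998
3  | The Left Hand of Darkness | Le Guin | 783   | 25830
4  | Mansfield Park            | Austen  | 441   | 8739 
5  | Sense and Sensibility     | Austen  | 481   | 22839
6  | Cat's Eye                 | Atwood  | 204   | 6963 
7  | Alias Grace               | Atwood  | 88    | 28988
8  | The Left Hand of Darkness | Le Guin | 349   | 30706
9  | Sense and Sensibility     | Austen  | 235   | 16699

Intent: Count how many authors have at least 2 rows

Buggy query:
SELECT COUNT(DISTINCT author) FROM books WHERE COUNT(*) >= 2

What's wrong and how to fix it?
Bug: COUNT(*) cannot appear in WHERE; the per-group count doesn't exist yet

Fix: Use a subquery that GROUPs and filters with HAVING, then count its rows

Corrected query:
SELECT COUNT(*) FROM (SELECT author FROM books GROUP BY author HAVING COUNT(*) >= 2)

Result:
COUNT(*)
--------
3       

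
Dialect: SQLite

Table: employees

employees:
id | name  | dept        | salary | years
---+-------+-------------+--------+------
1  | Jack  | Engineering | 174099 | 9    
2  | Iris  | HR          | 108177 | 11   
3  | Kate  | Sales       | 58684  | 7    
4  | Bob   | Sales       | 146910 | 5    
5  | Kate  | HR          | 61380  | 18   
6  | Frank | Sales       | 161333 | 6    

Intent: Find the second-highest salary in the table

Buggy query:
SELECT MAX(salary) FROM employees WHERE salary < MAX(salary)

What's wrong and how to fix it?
Bug: MAX(salary) on the right of the comparison is an aggregate-in-WHERE error

Fix: Put the inner MAX in a scalar subquery

Corrected query:
SELECT MAX(salary) FROM employees WHERE salary < (SELECT MAX(salary) FROM employees)

Result:
MAX(salary)
-----------
161333     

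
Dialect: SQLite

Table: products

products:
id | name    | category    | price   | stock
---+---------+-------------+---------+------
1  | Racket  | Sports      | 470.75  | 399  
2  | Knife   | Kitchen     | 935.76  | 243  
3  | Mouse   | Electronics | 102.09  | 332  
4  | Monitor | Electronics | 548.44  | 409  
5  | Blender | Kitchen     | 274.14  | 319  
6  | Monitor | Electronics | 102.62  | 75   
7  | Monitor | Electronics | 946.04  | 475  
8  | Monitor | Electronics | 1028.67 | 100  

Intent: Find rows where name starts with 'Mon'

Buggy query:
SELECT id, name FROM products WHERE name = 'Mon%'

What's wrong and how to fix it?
Bug: '=' compares the literal string including the % character; pattern matching needs LIKE

Fix: Use LIKE for wildcard pattern matching

Corrected query:
SELECT id, name FROM products WHERE name LIKE 'Mon%'

Result:
id | name   
---+--------
4  | Monitor
6  | Monitor
7  | Monitor
8  | Monitor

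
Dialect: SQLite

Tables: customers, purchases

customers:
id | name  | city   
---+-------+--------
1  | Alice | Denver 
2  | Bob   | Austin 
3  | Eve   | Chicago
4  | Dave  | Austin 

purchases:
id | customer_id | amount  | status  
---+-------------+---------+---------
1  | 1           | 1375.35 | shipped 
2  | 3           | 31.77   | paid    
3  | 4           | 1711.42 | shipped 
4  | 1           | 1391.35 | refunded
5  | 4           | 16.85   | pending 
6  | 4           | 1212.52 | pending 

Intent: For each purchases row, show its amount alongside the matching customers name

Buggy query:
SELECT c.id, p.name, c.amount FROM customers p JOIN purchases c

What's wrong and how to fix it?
Bug: Missing join condition: each purchases row is matched to all customers rows instead of just its own

Fix: Specify the join condition linking the foreign key to the parent id

Corrected query:
SELECT c.id, p.name, c.amount FROM customers p JOIN purchases c ON c.customer_id = p.id

Result:
id | name  | amount 
---+-------+--------
1  | Alice | 1375.35
2  | Eve   | 31.77  
3  | Dave  | 1711.42
4  | Alice | 1391.35
5  | Dave  | 16.85  
6  | Dave  | 1212.52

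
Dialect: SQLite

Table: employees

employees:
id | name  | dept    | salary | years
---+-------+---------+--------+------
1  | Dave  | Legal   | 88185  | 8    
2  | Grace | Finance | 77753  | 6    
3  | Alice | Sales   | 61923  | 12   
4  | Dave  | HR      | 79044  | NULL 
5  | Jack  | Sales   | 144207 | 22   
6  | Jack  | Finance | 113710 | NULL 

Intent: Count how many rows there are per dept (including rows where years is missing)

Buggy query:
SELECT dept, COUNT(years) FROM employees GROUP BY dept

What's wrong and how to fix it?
Bug: COUNT(years) skips NULLs, so groups with missing years are undercounted

Fix: Replace COUNT(years) with COUNT(*)

Corrected query:
SELECT dept, COUNT(*) FROM employees GROUP BY dept

Result:
dept    | COUNT(*)
--------+---------
Finance | 2       
HR      | 1       
Legal   | 1       
Sales   | 2       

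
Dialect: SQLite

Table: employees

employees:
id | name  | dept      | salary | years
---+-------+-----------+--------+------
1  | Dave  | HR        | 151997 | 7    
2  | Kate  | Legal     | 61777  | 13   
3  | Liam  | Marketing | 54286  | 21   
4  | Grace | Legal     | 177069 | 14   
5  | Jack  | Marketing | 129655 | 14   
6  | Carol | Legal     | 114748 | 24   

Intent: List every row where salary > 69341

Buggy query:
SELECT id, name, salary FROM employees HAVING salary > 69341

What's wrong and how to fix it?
Bug: This is a non-aggregate query (no GROUP BY, no aggregates), so in SQLite the HAVING clause is invalid here; a row-level condition belongs in WHERE

Fix: Use WHERE for row-level filtering

Corrected query:
SELECT id, name, salary FROM employees WHERE salary > 69341

Result:
id | name  | salary
---+-------+-------
1  | Dave  | 151997
4  | Grace | 177069
5  | Jack  | 129655
6  | Carol | 114748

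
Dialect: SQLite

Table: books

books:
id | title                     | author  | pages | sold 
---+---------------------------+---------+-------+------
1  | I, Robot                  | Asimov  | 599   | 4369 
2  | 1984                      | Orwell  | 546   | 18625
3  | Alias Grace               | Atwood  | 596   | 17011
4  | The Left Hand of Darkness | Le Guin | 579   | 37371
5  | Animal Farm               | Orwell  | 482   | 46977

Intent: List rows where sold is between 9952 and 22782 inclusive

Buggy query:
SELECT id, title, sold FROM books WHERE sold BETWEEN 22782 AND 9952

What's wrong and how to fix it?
Bug: BETWEEN expects the lower bound first; with 22782 AND 9952 the range is empty

Fix: Swap the bounds so the smaller value comes first

Corrected query:
SELECT id, title, sold FROM books WHERE sold BETWEEN 9952 AND 22782

Result:
id | title       | sold 
---+-------------+------
2  | 1984        | 18625
3  | Alias Grace | 17011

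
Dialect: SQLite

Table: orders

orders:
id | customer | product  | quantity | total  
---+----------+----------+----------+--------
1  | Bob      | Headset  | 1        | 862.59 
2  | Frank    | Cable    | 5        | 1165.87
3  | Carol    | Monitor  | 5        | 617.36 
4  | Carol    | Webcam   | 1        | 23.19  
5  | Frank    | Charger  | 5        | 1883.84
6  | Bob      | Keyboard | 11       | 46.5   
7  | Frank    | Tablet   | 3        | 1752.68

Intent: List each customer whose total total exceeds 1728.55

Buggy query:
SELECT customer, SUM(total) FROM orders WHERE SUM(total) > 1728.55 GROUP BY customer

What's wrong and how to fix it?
Bug: SUM(total) is an aggregate, but WHERE filters rows before aggregation

Fix: Use HAVING (which filters groups after aggregation) instead of WHERE

Corrected query:
SELECT customer, SUM(total) FROM orders GROUP BY customer HAVING SUM(total) > 1728.55

Result:
customer | SUM(total)
---------+-----------
Frank    | 4802.39   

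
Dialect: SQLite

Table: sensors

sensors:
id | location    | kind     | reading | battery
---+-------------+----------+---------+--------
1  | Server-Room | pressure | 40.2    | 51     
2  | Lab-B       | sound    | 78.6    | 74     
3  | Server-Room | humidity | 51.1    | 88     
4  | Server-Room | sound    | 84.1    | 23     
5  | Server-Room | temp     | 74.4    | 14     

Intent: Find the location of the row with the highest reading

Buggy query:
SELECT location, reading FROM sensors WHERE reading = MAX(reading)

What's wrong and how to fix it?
Bug: MAX(reading) is an aggregate and cannot be used directly in WHERE

Fix: Use a subquery: WHERE reading = (SELECT MAX(reading) FROM sensors)

Corrected query:
SELECT location, reading FROM sensors WHERE reading = (SELECT MAX(reading) FROM sensors)

Result:
location    | reading
------------+--------
Server-Room | 84.1   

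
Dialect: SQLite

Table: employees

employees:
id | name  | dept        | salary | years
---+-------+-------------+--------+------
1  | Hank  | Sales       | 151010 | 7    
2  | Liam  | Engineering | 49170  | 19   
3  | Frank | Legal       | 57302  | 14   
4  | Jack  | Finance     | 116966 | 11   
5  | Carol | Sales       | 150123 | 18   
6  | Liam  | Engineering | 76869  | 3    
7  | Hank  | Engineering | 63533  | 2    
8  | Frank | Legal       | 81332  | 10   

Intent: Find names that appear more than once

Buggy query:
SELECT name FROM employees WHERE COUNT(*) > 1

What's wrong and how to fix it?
Bug: WHERE can't reference COUNT(*); aggregates are computed after WHERE

Fix: GROUP BY name, then filter groups with HAVING COUNT(*) > 1

Corrected query:
SELECT name FROM employees GROUP BY name HAVING COUNT(*) > 1

Result:
name 
-----
Frank
Hank 
Liam 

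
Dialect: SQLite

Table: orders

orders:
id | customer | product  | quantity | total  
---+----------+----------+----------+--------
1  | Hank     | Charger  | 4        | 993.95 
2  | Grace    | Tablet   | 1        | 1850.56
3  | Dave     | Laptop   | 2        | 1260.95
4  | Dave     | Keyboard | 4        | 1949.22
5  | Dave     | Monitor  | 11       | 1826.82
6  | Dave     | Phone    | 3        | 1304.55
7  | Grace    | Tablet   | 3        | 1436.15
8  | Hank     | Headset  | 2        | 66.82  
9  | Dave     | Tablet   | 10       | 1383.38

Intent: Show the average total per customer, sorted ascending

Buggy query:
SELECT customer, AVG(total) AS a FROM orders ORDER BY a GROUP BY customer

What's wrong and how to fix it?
Bug: ORDER BY appears before GROUP BY; SQL clause order requires GROUP BY first

Fix: Reorder: SELECT … FROM … GROUP BY … ORDER BY …

Corrected query:
SELECT customer, AVG(total) AS a FROM orders GROUP BY customer ORDER BY a

Result:
customer | a       
---------+---------
Hank     | 530.385 
Dave     | 1544.984
Grace    | 1643.355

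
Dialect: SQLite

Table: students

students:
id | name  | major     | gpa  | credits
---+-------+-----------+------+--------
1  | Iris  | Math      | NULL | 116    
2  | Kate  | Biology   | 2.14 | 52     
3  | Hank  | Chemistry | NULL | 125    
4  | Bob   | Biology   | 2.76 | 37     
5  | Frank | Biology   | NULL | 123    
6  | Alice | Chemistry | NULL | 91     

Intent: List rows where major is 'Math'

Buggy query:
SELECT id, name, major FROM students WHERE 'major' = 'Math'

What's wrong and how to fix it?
Bug: Single quotes denote string literals in SQL; the column name is being compared as a constant string

Fix: Reference the column as major without single quotes

Corrected query:
SELECT id, name, major FROM students WHERE major = 'Math'

Result:
id | name | major
---+------+------
1  | Iris | Math 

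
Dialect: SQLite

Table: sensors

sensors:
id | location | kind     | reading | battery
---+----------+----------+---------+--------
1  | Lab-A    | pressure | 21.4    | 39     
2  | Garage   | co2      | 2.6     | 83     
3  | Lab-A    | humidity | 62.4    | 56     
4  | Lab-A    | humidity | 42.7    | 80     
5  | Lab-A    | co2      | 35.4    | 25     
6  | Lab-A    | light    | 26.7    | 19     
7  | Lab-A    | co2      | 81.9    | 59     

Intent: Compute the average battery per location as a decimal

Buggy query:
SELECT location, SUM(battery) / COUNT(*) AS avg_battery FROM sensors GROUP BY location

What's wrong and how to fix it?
Bug: Both operands are integers, so '/' performs integer division and truncates

Fix: Cast one side to REAL so the division keeps the fractional part

Corrected query:
SELECT location, SUM(battery) * 1.0 / COUNT(*) AS avg_battery FROM sensors GROUP BY location

Result:
location | avg_battery
---------+------------
Garage   | 83         
Lab-A    | 46.333333  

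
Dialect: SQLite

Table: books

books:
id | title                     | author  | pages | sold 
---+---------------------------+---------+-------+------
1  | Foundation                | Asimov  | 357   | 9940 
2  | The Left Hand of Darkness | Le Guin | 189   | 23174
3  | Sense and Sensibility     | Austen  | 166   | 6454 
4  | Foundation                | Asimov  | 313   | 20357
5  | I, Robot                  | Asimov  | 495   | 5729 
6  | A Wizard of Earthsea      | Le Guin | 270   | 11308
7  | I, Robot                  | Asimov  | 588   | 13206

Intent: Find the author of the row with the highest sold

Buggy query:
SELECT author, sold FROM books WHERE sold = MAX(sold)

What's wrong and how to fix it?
Bug: WHERE is evaluated per row; an aggregate over the whole table isn't defined there

Fix: Use a subquery: WHERE sold = (SELECT MAX(sold) FROM books)

Corrected query:
SELECT author, sold FROM books WHERE sold = (SELECT MAX(sold) FROM books)

Result:
author  | sold 
--------+------
Le Guin | 23174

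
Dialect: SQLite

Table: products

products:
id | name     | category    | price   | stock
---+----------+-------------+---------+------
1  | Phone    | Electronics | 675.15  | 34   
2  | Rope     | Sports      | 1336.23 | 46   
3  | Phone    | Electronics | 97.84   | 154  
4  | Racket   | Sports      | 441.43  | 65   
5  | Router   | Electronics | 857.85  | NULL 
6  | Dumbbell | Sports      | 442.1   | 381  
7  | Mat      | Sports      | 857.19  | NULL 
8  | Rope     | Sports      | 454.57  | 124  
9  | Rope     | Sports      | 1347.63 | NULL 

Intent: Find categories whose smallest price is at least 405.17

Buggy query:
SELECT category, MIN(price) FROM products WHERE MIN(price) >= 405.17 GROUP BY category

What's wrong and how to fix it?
Bug: MIN() in WHERE is a misuse of aggregate

Fix: Replace WHERE with HAVING after the GROUP BY

Corrected query:
SELECT category, MIN(price) FROM products GROUP BY category HAVING MIN(price) >= 405.17

Result:
category | MIN(price)
---------+-----------
Sports   | 441.43    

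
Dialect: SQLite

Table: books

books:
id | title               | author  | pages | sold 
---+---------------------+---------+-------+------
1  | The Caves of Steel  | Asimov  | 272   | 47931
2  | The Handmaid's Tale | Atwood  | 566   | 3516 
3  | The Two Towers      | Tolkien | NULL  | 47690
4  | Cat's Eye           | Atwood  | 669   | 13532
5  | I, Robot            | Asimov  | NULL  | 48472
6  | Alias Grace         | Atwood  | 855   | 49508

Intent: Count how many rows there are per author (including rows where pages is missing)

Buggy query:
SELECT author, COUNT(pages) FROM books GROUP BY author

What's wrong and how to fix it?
Bug: COUNT(pages) skips NULLs, so groups with missing pages are undercounted

Fix: Use COUNT(*) to count all rows regardless of NULL

Corrected query:
SELECT author, COUNT(*) FROM books GROUP BY author

Result:
author  | COUNT(*)
--------+---------
Asimov  | 2       
Atwood  | 3       
Tolkien | 1       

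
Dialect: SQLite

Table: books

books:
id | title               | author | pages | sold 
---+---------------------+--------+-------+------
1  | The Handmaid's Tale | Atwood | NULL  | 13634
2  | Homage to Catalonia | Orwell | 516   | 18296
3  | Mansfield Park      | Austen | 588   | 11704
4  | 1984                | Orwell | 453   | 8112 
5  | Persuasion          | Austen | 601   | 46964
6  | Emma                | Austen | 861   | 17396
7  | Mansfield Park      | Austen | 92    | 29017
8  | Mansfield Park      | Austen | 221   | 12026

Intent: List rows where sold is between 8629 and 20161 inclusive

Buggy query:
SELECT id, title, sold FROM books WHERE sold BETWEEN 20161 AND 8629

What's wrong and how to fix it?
Bug: BETWEEN expects the lower bound first; with 20161 AND 8629 the range is empty

Fix: Write BETWEEN 8629 AND 20161

Corrected query:
SELECT id, title, sold FROM books WHERE sold BETWEEN 8629 AND 20161

Result:
id | title               | sold 
---+---------------------+------
1  | The Handmaid's Tale | 13634
2  | Homage to Catalonia | 18296
3  | Mansfield Park      | 11704
6  | Emma                | 17396
8  | Mansfield Park      | 12026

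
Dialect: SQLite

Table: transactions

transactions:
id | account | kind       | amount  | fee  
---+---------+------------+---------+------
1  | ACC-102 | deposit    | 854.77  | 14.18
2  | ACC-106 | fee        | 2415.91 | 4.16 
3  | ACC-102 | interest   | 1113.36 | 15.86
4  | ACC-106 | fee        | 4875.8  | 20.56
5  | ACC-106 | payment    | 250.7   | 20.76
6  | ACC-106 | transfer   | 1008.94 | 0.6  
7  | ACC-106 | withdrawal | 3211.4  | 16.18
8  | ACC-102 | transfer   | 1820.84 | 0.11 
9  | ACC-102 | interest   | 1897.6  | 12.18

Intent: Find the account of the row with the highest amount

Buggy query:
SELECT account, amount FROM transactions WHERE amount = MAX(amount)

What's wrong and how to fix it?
Bug: WHERE is evaluated per row; an aggregate over the whole table isn't defined there

Fix: Wrap MAX in a scalar subquery so WHERE compares against a single value

Corrected query:
SELECT account, amount FROM transactions WHERE amount = (SELECT MAX(amount) FROM transactions)

Result:
account | amount
--------+-------
ACC-106 | 4875.8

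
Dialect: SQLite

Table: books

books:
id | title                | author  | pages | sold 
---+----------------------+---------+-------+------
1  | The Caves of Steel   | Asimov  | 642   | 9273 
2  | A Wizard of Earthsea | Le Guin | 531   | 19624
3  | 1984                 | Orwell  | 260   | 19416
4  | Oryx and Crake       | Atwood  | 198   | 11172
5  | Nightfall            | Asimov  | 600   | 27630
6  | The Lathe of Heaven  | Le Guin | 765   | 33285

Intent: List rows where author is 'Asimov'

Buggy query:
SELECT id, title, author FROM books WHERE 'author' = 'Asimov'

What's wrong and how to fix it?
Bug: Single quotes denote string literals in SQL; the column name is being compared as a constant string

Fix: Remove the quotes around the column name (or use double quotes for an identifier)

Corrected query:
SELECT id, title, author FROM books WHERE author = 'Asimov'

Result:
id | title              | author
---+--------------------+-------
1  | The Caves of Steel | Asimov
5  | Nightfall          | Asimov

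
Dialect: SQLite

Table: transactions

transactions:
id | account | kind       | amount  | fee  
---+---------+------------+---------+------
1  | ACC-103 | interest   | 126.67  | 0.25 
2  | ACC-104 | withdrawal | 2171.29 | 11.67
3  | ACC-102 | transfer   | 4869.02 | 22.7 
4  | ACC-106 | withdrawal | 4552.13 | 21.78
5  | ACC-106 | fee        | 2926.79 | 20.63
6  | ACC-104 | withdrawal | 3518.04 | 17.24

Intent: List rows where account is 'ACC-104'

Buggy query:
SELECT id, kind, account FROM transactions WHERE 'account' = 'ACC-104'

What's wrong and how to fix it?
Bug: Single quotes denote string literals in SQL; the column name is being compared as a constant string

Fix: Reference the column as account without single quotes

Corrected query:
SELECT id, kind, account FROM transactions WHERE account = 'ACC-104'

Result:
id | kind       | account
---+------------+--------
2  | withdrawal | ACC-104
6  | withdrawal | ACC-104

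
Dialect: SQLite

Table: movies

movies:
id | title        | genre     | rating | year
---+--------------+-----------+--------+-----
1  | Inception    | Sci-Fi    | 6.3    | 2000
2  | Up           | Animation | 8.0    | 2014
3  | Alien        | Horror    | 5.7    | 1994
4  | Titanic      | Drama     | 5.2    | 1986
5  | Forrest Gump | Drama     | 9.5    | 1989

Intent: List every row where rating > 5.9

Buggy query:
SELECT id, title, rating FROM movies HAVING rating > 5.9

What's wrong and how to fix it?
Bug: HAVING filters the output of aggregation, but this query has no GROUP BY and no aggregate functions, so SQLite rejects it (HAVING clause on a non-aggregate query); the condition here is per row

Fix: Replace HAVING with WHERE since the condition applies to individual rows

Corrected query:
SELECT id, title, rating FROM movies WHERE rating > 5.9

Result:
id | title        | rating
---+--------------+-------
1  | Inception    | 6.3   
2  | Up           | 8     
5  | Forrest Gump | 9.5   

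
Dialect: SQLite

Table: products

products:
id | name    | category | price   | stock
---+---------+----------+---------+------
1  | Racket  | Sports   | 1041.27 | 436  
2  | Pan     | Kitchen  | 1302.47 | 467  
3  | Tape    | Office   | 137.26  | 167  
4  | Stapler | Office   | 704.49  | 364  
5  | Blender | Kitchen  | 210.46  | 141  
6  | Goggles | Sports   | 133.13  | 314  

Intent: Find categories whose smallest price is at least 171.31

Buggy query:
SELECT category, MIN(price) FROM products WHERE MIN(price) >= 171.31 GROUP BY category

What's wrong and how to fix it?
Bug: MIN() in WHERE is a misuse of aggregate

Fix: Replace WHERE with HAVING after the GROUP BY

Corrected query:
SELECT category, MIN(price) FROM products GROUP BY category HAVING MIN(price) >= 171.31

Result:
category | MIN(price)
---------+-----------
Kitchen  | 210.46    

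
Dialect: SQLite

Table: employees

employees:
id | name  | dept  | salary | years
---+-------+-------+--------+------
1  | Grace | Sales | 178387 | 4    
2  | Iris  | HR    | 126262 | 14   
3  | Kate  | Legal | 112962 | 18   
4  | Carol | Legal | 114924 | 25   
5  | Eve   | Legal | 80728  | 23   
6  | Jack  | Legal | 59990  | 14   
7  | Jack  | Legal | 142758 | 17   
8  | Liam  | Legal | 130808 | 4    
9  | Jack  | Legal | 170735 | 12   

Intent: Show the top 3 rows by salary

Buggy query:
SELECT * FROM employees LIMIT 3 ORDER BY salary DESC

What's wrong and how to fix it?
Bug: LIMIT must come after ORDER BY

Fix: Swap the clauses: ORDER BY first, then LIMIT

Corrected query:
SELECT * FROM employees ORDER BY salary DESC LIMIT 3

Result:
id | name  | dept  | salary | years
---+-------+-------+--------+------
1  | Grace | Sales | 178387 | 4    
9  | Jack  | Legal | 170735 | 12   
7  | Jack  | Legal | 142758 | 17   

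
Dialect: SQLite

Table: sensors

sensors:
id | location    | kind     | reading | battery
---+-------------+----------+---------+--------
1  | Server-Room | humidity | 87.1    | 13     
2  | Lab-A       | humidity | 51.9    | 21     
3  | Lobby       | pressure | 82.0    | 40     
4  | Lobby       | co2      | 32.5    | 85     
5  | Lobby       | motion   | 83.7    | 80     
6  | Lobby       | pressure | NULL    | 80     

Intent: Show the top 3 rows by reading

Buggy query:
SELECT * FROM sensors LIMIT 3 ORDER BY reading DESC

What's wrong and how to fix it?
Bug: LIMIT must come after ORDER BY

Fix: Swap the clauses: ORDER BY first, then LIMIT

Corrected query:
SELECT * FROM sensors ORDER BY reading DESC LIMIT 3

Result:
id | location    | kind     | reading | battery
---+-------------+----------+---------+--------
1  | Server-Room | humidity | 87.1    | 13     
5  | Lobby       | motion   | 83.7    | 80     
3  | Lobby       | pressure | 82      | 40     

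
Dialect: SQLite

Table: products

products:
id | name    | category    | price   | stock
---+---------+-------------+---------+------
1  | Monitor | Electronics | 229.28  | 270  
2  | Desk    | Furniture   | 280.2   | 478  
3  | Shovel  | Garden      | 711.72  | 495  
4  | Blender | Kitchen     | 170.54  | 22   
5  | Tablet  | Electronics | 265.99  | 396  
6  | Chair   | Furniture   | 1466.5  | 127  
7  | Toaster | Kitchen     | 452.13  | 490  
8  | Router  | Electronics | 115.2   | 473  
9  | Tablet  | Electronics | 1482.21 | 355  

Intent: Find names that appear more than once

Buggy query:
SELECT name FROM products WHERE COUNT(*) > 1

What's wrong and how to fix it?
Bug: WHERE can't reference COUNT(*); aggregates are computed after WHERE

Fix: GROUP BY name, then filter groups with HAVING COUNT(*) > 1

Corrected query:
SELECT name FROM products GROUP BY name HAVING COUNT(*) > 1

Result:
name  
------
Tablet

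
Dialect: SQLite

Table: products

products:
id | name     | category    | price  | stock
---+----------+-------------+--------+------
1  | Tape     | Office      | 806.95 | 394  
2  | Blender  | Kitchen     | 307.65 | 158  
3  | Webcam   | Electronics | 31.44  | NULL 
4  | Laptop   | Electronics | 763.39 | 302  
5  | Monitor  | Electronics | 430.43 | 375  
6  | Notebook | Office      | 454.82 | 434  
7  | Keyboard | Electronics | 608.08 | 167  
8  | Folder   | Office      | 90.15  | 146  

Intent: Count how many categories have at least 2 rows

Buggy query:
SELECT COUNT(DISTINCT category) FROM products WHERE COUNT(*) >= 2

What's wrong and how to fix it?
Bug: COUNT(*) cannot appear in WHERE; the per-group count doesn't exist yet

Fix: Group first with HAVING COUNT(*) >= 2, then COUNT the resulting groups

Corrected query:
SELECT COUNT(*) FROM (SELECT category FROM products GROUP BY category HAVING COUNT(*) >= 2)

Result:
COUNT(*)
--------
2       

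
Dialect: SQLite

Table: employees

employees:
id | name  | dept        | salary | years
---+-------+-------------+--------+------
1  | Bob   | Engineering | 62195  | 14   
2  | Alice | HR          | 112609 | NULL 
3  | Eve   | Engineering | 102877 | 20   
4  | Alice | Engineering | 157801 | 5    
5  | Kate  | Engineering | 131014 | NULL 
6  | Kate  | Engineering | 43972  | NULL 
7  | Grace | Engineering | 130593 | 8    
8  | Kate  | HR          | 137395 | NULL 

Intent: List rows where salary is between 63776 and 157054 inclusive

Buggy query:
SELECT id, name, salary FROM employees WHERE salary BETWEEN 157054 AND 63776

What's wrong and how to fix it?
Bug: BETWEEN expects the lower bound first; with 157054 AND 63776 the range is empty

Fix: Write BETWEEN 63776 AND 157054

Corrected query:
SELECT id, name, salary FROM employees WHERE salary BETWEEN 63776 AND 157054

Result:
id | name  | salary
---+-------+-------
2  | Alice | 112609
3  | Eve   | 102877
5  | Kate  | 131014
7  | Grace | 130593
8  | Kate  | 137395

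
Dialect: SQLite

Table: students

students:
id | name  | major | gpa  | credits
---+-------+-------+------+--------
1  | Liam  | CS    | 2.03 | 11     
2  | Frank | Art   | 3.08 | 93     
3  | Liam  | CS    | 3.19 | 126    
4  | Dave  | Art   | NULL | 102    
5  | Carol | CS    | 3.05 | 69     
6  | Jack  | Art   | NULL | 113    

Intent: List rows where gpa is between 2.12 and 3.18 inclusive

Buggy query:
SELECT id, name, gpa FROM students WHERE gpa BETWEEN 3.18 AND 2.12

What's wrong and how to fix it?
Bug: BETWEEN expects the lower bound first; with 3.18 AND 2.12 the range is empty

Fix: Swap the bounds so the smaller value comes first

Corrected query:
SELECT id, name, gpa FROM students WHERE gpa BETWEEN 2.12 AND 3.18

Result:
id | name  | gpa 
---+-------+-----
2  | Frank | 3.08
5  | Carol | 3.05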